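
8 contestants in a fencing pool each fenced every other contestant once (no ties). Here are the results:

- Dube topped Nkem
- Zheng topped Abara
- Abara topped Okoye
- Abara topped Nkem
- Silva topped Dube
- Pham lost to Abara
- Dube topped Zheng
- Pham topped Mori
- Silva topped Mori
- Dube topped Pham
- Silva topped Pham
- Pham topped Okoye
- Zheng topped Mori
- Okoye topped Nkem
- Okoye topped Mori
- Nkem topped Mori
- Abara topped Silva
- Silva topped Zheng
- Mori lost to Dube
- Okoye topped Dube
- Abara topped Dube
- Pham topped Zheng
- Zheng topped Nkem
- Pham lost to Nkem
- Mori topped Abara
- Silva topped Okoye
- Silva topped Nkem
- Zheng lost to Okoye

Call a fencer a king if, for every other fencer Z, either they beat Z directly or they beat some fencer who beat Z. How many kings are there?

3

Zheng reaches everyone (king).
Abara reaches everyone (king).
Silva reaches everyone (king).
Mori cannot reach Zheng in two steps.
Nkem cannot reach Silva, Dube in two steps.
Pham cannot reach Silva in two steps.
Dube cannot reach Silva in two steps.
Okoye cannot reach Silva in two steps.
Kings: Zheng, Abara, Silva — 3.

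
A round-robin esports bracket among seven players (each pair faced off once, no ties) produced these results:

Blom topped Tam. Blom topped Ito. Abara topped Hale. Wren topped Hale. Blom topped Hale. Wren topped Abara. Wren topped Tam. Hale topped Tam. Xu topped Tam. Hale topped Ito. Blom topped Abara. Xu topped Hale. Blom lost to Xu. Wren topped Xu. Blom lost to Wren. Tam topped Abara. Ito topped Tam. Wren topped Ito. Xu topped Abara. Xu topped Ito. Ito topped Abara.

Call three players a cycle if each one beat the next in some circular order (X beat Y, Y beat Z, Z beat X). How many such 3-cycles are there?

Win totals: Blom 4, Ito 2, Hale 2, Wren 6, Xu 5, Tam 1, Abara 1.
A player with w wins dominates both others in C(w,2) triples; summing gives 6 + 1 + 1 + 15 + 10 + 0 + 0 = 33 transitive triples.
Total triples C(7,3) = 35, so cyclic triples = 35 − 33 = 2.

2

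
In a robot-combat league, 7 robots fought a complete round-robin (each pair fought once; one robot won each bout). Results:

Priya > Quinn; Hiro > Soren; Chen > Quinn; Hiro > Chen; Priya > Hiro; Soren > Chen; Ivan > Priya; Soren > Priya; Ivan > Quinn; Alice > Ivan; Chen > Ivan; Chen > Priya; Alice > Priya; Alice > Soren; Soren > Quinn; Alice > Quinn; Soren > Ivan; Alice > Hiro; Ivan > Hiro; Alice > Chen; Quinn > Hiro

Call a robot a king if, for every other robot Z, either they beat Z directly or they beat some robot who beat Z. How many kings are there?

Alice reaches everyone (king).
Soren cannot reach Alice in two steps.
Quinn cannot reach Alice, Priya, Ivan in two steps.
Chen cannot reach Alice, Soren in two steps.
Hiro cannot reach Alice in two steps.
Priya cannot reach Alice, Ivan in two steps.
Ivan cannot reach Alice in two steps.
Kings: Alice — 1.

1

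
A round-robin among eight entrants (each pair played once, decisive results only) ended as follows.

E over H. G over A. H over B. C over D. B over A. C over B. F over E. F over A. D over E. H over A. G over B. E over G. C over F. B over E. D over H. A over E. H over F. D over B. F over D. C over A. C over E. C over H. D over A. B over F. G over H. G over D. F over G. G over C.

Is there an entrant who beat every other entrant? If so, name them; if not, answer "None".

Highest win total is C with 6 (out of 7 possible).
C lost to G, so no entrant went undefeated.

None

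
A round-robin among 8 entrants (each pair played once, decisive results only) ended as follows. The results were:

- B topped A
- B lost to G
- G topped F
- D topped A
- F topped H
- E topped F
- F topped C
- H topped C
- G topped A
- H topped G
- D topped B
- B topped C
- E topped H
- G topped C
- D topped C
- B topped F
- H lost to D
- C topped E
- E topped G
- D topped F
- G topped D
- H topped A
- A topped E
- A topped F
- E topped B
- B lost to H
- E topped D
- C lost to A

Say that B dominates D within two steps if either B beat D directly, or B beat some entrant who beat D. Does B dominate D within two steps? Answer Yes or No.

B did not beat D directly.
B beat A, C, F, but each of them lost to D. No two-step path.

No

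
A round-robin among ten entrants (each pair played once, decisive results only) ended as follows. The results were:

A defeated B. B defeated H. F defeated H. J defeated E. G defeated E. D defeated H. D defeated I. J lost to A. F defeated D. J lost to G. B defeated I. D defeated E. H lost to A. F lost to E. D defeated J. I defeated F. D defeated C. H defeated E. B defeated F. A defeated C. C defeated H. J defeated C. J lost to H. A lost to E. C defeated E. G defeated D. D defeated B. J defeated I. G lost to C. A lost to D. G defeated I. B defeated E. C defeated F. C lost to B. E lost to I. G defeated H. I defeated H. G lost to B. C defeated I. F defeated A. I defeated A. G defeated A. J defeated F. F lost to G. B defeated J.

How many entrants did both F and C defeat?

F beat: A, D, H.
C beat: E, F, G, H, I.
Both beat: H — 1.

1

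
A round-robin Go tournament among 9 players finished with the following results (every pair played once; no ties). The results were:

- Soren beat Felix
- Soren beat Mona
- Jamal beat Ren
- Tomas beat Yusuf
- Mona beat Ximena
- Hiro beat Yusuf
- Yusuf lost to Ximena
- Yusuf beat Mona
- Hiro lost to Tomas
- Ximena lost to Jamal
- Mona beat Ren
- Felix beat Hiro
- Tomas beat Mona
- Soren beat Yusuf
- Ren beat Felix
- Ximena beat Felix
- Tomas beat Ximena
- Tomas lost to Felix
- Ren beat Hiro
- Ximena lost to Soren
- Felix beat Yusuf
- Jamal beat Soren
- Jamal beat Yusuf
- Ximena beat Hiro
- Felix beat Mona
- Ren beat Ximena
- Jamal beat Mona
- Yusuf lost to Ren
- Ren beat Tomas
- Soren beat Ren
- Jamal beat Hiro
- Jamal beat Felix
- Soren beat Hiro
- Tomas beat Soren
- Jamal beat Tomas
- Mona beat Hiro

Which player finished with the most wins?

Jamal

Win totals: Yusuf 1, Tomas 5, Jamal 8, Ren 5, Soren 6, Ximena 3, Hiro 1, Felix 4, Mona 3.
Jamal leads with 8 wins (next highest: 6).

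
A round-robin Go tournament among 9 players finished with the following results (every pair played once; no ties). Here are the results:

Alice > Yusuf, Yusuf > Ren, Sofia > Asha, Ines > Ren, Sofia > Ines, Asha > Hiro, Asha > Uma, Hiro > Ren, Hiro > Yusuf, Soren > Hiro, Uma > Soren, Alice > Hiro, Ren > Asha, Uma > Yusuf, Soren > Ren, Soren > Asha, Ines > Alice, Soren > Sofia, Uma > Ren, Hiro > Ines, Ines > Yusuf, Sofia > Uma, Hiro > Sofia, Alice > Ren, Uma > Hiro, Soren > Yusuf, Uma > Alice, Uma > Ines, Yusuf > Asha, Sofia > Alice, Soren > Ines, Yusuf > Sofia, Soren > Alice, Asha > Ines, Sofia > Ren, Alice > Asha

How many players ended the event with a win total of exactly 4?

Win totals: Uma 6, Ines 3, Hiro 4, Yusuf 3, Sofia 5, Asha 3, Alice 4, Ren 1, Soren 7.
Exactly 4: Hiro, Alice — 2 players.

2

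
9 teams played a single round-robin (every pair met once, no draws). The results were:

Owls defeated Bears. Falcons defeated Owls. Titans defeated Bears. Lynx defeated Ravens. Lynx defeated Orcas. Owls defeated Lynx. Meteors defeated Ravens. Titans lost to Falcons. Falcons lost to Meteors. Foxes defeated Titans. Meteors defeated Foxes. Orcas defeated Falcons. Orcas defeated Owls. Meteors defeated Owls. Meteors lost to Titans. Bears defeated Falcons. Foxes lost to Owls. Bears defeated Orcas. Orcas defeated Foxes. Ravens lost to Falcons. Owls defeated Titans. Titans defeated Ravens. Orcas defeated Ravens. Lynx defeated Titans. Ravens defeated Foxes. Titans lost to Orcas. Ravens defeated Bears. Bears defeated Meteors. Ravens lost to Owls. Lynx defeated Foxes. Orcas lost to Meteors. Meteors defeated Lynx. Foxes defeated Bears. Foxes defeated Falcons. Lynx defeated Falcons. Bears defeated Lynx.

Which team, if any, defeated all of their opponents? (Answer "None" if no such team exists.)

Highest win total is Meteors with 6 (out of 8 possible).
Meteors lost to Bears, Titans, so no team went undefeated.

None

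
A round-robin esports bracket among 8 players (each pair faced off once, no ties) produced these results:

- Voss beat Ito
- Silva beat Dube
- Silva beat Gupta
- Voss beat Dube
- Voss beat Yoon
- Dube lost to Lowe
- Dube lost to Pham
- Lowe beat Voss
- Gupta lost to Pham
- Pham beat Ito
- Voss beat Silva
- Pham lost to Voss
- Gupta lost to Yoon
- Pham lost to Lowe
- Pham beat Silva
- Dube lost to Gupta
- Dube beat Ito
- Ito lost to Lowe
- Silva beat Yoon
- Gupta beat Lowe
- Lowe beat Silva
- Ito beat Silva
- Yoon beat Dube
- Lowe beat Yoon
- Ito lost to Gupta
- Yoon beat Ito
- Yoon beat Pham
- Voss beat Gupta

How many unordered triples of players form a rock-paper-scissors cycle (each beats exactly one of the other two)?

Win totals: Voss 6, Pham 4, Silva 3, Yoon 4, Ito 1, Lowe 6, Dube 1, Gupta 3.
A player with w wins dominates both others in C(w,2) triples; summing gives 15 + 6 + 3 + 6 + 0 + 15 + 0 + 3 = 48 transitive triples.
Total triples C(8,3) = 56, so cyclic triples = 56 − 48 = 8.

8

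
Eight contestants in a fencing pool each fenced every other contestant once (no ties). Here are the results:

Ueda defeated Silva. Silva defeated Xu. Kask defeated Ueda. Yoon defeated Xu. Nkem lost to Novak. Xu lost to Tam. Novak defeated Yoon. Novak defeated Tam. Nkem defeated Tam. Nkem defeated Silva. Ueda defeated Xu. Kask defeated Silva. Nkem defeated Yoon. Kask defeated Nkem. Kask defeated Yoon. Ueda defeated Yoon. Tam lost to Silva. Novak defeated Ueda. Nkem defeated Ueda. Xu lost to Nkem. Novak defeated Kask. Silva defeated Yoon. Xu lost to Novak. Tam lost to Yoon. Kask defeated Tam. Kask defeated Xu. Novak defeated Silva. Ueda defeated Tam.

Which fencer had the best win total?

Novak

Win totals: Xu 0, Yoon 2, Silva 3, Ueda 4, Kask 6, Novak 7, Nkem 5, Tam 1.
Novak leads with 7 wins (next highest: 6).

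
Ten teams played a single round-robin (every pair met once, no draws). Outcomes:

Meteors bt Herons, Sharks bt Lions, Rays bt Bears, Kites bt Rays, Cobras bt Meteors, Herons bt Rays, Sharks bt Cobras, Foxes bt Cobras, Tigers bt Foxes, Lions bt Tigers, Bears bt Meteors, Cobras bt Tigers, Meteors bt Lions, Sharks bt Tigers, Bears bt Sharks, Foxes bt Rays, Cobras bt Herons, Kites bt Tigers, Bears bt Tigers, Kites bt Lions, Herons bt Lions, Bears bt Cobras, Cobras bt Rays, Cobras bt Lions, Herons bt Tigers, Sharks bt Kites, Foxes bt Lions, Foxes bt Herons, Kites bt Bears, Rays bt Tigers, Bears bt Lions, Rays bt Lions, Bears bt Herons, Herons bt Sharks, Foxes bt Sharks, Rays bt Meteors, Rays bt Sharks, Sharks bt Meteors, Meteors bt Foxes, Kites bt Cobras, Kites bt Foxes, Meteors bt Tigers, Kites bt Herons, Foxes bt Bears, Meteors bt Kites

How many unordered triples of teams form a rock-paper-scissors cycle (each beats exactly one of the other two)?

Win totals: Foxes 6, Tigers 1, Kites 7, Sharks 5, Herons 4, Cobras 5, Bears 6, Lions 1, Rays 5, Meteors 5.
A team with w wins dominates both others in C(w,2) triples; summing gives 15 + 0 + 21 + 10 + 6 + 10 + 15 + 0 + 10 + 10 = 97 transitive triples.
Total triples C(10,3) = 120, so cyclic triples = 120 − 97 = 23.

23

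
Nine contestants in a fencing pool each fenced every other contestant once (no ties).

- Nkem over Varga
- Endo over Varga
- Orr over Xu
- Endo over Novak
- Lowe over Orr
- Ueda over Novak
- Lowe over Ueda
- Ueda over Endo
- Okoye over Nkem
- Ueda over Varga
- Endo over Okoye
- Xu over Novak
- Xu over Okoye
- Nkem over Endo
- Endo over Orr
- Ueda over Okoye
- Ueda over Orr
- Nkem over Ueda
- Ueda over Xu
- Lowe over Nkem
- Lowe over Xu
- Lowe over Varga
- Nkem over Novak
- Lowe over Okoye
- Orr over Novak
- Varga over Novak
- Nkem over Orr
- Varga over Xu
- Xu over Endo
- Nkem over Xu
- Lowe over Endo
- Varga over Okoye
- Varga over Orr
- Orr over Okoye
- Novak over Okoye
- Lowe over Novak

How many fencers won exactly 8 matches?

Win totals: Varga 4, Endo 4, Nkem 6, Ueda 6, Xu 3, Okoye 1, Novak 1, Lowe 8, Orr 3.
Exactly 8: Lowe — 1 fencer.

1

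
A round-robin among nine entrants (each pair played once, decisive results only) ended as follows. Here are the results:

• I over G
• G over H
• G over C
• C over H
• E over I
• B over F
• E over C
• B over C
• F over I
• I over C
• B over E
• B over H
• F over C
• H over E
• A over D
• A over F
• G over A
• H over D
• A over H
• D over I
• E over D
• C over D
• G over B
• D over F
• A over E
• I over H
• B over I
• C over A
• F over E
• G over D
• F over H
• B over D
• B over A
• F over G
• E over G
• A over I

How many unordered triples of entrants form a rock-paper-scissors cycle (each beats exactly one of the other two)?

19

Win totals: A 5, B 7, C 3, D 2, E 4, F 5, G 5, H 2, I 3.
An entrant with w wins dominates both others in C(w,2) triples; summing gives 10 + 21 + 3 + 1 + 6 + 10 + 10 + 1 + 3 = 65 transitive triples.
Total triples C(9,3) = 84, so cyclic triples = 84 − 65 = 19.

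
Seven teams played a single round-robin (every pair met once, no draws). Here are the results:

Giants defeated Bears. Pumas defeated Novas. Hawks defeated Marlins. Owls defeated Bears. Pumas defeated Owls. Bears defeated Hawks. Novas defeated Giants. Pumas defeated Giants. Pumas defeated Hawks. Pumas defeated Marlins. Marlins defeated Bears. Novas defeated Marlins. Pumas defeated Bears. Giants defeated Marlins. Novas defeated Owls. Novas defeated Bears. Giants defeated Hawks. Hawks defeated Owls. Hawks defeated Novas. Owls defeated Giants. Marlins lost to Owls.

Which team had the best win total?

Pumas

Win totals: Hawks 3, Pumas 6, Bears 1, Marlins 1, Giants 3, Novas 4, Owls 3.
Pumas leads with 6 wins (next highest: 4).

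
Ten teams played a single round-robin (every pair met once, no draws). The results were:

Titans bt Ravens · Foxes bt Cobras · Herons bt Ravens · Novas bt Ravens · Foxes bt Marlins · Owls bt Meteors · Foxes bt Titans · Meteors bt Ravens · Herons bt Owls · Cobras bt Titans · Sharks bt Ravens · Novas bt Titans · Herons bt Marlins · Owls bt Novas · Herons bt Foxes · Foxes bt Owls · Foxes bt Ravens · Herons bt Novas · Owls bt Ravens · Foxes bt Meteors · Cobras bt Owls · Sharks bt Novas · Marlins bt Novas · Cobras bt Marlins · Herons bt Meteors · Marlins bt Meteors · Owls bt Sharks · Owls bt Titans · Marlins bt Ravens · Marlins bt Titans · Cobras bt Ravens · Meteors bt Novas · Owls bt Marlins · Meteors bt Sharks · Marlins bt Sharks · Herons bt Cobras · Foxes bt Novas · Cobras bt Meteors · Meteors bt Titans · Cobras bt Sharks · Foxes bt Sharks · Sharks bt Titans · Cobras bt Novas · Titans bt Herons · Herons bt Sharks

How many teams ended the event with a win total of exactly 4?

1

Win totals: Herons 8, Owls 6, Novas 2, Titans 2, Foxes 8, Meteors 4, Marlins 5, Ravens 0, Sharks 3, Cobras 7.
Exactly 4: Meteors — 1 team.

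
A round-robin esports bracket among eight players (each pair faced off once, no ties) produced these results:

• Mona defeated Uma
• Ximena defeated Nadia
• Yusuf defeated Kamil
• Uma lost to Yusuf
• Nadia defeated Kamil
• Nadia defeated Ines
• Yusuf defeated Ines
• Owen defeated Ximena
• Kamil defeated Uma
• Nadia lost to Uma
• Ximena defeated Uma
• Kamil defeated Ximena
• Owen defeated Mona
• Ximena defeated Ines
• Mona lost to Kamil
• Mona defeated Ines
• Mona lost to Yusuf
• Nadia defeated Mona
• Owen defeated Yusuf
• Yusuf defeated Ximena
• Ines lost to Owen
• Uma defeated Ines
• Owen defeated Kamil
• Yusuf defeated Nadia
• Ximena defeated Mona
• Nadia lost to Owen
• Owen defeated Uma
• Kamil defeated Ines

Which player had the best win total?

Owen

Win totals: Mona 2, Uma 2, Ines 0, Ximena 4, Yusuf 6, Kamil 4, Nadia 3, Owen 7.
Owen leads with 7 wins (next highest: 6).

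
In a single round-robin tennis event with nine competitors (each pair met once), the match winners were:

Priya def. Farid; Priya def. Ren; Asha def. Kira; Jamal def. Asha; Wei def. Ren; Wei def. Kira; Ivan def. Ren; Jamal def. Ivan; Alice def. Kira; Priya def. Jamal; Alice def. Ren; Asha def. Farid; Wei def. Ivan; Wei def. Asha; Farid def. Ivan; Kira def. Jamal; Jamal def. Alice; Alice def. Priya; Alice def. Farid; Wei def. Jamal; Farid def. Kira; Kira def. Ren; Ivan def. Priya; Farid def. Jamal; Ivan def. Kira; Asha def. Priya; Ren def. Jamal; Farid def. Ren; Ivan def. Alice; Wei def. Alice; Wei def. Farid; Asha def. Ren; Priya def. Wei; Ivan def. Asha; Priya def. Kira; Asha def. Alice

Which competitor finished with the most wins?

Win totals: Kira 2, Asha 5, Wei 7, Alice 4, Farid 4, Priya 5, Ivan 5, Jamal 3, Ren 1.
Wei leads with 7 wins (next highest: 5).

Wei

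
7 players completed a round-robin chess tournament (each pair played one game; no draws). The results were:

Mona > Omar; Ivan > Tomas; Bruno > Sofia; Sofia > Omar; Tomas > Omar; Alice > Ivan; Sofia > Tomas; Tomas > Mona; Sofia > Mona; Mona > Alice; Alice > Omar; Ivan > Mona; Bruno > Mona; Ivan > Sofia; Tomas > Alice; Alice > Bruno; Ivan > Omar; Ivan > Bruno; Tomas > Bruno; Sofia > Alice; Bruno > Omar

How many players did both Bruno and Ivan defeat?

Bruno beat: Mona, Sofia, Omar.
Ivan beat: Mona, Sofia, Omar, Tomas, Bruno.
Both beat: Mona, Sofia, Omar — 3.

3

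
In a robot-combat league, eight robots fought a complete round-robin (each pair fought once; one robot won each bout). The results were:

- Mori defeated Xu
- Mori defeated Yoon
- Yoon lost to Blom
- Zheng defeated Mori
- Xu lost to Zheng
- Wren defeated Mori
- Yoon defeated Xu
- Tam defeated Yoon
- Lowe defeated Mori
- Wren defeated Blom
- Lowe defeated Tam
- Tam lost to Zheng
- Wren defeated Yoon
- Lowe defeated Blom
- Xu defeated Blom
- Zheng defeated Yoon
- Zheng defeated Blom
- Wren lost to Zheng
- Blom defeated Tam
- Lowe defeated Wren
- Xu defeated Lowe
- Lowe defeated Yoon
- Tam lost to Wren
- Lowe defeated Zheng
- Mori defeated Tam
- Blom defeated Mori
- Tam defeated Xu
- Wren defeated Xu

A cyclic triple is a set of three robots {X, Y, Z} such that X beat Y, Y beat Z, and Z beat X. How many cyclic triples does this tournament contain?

8

Win totals: Wren 5, Lowe 6, Zheng 6, Mori 3, Xu 2, Tam 2, Blom 3, Yoon 1.
A robot with w wins dominates both others in C(w,2) triples; summing gives 10 + 15 + 15 + 3 + 1 + 1 + 3 + 0 = 48 transitive triples.
Total triples C(8,3) = 56, so cyclic triples = 56 − 48 = 8.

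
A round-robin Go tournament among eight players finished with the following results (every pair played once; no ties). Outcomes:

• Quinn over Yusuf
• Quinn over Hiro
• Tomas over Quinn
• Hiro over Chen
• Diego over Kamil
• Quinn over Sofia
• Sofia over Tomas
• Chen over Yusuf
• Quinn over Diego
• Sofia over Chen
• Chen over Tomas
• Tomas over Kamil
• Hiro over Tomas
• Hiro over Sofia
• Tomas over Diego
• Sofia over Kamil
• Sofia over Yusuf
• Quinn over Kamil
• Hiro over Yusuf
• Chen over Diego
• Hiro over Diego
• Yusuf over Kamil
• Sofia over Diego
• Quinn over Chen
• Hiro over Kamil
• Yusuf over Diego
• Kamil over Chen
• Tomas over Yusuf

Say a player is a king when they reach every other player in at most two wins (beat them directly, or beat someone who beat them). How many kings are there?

Chen cannot reach Sofia, Hiro in two steps.
Tomas reaches everyone (king).
Sofia cannot reach Hiro in two steps.
Hiro reaches everyone (king).
Yusuf cannot reach Tomas, Sofia, Hiro, Quinn in two steps.
Kamil cannot reach Sofia, Hiro, Quinn in two steps.
Diego cannot reach Tomas, Sofia, Hiro, Yusuf, Quinn in two steps.
Quinn reaches everyone (king).
Kings: Tomas, Hiro, Quinn — 3.

3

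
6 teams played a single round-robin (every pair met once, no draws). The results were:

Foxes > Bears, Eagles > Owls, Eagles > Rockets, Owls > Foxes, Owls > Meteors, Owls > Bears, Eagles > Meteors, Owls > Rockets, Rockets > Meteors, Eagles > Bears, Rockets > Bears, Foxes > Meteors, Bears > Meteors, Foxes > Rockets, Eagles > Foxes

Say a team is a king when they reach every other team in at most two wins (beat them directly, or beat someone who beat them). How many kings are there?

1

Meteors cannot reach Foxes, Eagles, Rockets, Bears, Owls in two steps.
Foxes cannot reach Eagles, Owls in two steps.
Eagles reaches everyone (king).
Rockets cannot reach Foxes, Eagles, Owls in two steps.
Bears cannot reach Foxes, Eagles, Rockets, Owls in two steps.
Owls cannot reach Eagles in two steps.
Kings: Eagles — 1.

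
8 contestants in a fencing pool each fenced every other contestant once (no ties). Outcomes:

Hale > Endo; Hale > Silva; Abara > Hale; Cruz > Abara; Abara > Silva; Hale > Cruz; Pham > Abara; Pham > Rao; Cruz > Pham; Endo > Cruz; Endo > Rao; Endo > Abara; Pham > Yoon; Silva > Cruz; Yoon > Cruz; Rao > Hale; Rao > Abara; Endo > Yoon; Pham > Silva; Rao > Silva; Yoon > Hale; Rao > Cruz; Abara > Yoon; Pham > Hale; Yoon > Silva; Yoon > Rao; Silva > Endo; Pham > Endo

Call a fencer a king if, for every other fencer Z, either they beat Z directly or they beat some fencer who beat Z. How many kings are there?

6

Hale reaches everyone (king).
Cruz reaches everyone (king).
Endo reaches everyone (king).
Yoon reaches everyone (king).
Pham reaches everyone (king).
Abara cannot reach Pham in two steps.
Silva cannot reach Hale in two steps.
Rao reaches everyone (king).
Kings: Hale, Cruz, Endo, Yoon, Pham, Rao — 6.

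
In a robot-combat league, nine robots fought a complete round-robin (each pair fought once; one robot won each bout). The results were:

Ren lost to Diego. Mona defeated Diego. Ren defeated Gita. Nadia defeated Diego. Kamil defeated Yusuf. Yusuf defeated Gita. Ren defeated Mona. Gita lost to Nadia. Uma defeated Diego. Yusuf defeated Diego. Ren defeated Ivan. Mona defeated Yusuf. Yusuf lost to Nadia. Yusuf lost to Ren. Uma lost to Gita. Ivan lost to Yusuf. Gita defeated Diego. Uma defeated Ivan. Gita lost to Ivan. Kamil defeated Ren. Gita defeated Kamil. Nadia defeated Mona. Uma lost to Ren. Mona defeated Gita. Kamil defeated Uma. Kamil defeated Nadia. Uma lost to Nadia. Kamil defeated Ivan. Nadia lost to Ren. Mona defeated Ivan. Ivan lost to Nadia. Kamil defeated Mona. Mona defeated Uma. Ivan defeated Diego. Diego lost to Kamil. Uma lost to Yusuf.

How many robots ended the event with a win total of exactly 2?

2

Win totals: Yusuf 4, Uma 2, Diego 1, Gita 3, Kamil 7, Mona 5, Ren 6, Ivan 2, Nadia 6.
Exactly 2: Uma, Ivan — 2 robots.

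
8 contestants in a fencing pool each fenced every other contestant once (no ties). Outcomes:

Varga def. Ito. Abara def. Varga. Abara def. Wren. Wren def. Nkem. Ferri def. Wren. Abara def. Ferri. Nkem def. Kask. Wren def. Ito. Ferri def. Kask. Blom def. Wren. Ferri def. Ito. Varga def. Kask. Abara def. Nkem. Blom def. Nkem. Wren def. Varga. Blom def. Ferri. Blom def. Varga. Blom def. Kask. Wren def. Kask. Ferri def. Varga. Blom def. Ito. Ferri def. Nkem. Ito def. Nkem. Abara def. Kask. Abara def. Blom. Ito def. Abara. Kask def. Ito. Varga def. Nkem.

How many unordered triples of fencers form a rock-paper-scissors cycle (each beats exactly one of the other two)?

6

Win totals: Kask 1, Ito 2, Wren 4, Varga 3, Ferri 5, Blom 6, Abara 6, Nkem 1.
A fencer with w wins dominates both others in C(w,2) triples; summing gives 0 + 1 + 6 + 3 + 10 + 15 + 15 + 0 = 50 transitive triples.
Total triples C(8,3) = 56, so cyclic triples = 56 − 50 = 6.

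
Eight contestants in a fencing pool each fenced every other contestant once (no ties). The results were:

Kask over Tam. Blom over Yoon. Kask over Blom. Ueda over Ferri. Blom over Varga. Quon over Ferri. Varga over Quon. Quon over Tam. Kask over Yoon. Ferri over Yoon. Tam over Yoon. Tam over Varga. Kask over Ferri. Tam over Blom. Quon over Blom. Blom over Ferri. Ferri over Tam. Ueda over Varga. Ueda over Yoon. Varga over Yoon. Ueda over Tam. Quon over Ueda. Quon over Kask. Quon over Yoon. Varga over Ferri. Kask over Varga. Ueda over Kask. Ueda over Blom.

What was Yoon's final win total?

0

Yoon's results: beat no one; lost to Varga, Ferri, Kask, Blom, Quon, Tam, Ueda.
That is 0 wins.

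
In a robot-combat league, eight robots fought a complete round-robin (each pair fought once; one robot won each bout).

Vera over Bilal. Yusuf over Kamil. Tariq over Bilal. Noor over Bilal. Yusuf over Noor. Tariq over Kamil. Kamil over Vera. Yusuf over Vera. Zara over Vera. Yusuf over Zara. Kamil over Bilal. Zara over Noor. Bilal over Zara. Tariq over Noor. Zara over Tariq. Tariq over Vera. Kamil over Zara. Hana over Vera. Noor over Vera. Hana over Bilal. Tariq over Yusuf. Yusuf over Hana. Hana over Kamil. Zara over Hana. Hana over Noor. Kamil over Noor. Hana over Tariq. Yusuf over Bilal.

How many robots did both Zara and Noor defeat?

Zara beat: Tariq, Vera, Noor, Hana.
Noor beat: Vera, Bilal.
Both beat: Vera — 1.

1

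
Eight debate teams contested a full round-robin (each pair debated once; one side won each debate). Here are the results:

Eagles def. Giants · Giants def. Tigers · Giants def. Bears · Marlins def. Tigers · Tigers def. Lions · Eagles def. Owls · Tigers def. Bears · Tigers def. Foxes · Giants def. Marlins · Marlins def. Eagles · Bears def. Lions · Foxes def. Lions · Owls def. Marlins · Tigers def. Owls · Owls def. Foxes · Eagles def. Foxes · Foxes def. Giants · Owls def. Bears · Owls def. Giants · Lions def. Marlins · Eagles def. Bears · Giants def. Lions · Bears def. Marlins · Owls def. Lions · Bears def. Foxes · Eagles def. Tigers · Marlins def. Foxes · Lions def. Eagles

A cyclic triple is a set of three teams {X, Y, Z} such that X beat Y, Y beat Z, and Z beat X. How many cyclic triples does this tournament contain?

16

Win totals: Lions 2, Tigers 4, Foxes 2, Eagles 5, Owls 5, Bears 3, Giants 4, Marlins 3.
A team with w wins dominates both others in C(w,2) triples; summing gives 1 + 6 + 1 + 10 + 10 + 3 + 6 + 3 = 40 transitive triples.
Total triples C(8,3) = 56, so cyclic triples = 56 − 40 = 16.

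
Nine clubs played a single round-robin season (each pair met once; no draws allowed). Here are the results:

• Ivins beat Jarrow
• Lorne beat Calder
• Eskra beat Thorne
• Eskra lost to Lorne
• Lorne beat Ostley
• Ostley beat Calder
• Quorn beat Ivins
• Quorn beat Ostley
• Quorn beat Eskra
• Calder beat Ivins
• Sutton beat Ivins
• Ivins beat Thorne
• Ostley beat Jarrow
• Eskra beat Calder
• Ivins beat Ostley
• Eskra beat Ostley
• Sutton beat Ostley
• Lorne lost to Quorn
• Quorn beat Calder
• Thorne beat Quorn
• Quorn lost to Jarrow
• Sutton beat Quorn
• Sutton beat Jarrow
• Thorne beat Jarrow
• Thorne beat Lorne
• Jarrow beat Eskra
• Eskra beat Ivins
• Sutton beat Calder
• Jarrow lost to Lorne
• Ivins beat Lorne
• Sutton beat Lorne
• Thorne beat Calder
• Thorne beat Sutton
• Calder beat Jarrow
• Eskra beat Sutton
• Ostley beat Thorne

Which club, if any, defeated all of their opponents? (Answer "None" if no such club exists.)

Highest win total is Sutton with 6 (out of 8 possible).
Sutton lost to Eskra, Thorne, so no club went undefeated.

None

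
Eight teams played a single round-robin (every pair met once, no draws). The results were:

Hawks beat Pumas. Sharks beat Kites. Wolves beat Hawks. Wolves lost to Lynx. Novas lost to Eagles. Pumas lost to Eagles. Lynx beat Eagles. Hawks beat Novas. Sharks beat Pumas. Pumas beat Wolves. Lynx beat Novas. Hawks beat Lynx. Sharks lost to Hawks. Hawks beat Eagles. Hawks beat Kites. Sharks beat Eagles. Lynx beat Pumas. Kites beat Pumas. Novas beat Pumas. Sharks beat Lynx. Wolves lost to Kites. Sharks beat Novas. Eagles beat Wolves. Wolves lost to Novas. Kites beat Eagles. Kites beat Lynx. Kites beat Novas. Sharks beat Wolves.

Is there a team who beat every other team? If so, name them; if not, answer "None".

None

Highest win total is Sharks with 6 (out of 7 possible).
Sharks lost to Hawks, so no team went undefeated.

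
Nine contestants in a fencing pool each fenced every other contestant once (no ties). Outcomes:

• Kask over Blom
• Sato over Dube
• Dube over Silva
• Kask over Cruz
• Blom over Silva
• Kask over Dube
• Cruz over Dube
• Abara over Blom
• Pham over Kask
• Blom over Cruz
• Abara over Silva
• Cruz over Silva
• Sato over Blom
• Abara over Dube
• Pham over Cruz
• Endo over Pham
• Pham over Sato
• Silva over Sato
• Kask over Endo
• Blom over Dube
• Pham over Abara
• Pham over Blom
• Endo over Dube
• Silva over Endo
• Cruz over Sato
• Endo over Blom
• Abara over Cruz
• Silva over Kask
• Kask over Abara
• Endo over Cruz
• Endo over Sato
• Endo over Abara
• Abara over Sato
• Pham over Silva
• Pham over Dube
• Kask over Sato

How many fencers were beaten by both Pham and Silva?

2

Pham beat: Sato, Abara, Blom, Kask, Cruz, Dube, Silva.
Silva beat: Sato, Kask, Endo.
Both beat: Sato, Kask — 2.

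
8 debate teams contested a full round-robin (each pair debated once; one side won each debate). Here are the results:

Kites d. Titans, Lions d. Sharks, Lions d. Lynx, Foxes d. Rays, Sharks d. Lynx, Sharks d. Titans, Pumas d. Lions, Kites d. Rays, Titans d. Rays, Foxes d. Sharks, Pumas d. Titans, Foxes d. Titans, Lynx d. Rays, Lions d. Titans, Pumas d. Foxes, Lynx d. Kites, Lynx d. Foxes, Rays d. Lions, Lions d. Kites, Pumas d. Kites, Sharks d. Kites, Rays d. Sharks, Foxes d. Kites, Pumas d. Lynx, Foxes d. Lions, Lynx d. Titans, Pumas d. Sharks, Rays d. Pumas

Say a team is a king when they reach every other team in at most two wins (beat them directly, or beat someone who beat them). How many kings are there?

Foxes reaches everyone (king).
Rays reaches everyone (king).
Pumas reaches everyone (king).
Kites cannot reach Foxes, Lynx in two steps.
Sharks cannot reach Pumas, Lions in two steps.
Lynx reaches everyone (king).
Titans cannot reach Foxes, Kites, Lynx in two steps.
Lions cannot reach Pumas in two steps.
Kings: Foxes, Rays, Pumas, Lynx — 4.

4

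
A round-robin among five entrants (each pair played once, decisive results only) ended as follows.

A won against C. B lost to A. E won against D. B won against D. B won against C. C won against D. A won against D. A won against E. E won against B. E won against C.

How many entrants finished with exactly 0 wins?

1

Win totals: A 4, B 2, C 1, D 0, E 3.
Exactly 0: D — 1 entrant.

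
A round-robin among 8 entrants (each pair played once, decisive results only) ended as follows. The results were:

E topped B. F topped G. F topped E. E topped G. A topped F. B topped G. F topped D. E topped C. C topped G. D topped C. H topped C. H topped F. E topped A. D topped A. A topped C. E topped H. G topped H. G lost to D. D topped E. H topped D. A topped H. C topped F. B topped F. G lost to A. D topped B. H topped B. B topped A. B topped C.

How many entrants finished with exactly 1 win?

Win totals: A 4, B 4, C 2, D 5, E 5, F 3, G 1, H 4.
Exactly 1: G — 1 entrant.

1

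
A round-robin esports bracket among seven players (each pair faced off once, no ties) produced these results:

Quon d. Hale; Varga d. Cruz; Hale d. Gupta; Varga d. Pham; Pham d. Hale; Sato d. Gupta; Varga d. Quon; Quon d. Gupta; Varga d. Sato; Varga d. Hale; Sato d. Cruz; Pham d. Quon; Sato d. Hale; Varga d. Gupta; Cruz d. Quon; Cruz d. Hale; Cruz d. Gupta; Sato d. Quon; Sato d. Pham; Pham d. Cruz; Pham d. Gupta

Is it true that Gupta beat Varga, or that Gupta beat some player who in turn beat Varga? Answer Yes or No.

Gupta did not beat Varga directly.
Gupta beat no one, so there is no intermediate player.

No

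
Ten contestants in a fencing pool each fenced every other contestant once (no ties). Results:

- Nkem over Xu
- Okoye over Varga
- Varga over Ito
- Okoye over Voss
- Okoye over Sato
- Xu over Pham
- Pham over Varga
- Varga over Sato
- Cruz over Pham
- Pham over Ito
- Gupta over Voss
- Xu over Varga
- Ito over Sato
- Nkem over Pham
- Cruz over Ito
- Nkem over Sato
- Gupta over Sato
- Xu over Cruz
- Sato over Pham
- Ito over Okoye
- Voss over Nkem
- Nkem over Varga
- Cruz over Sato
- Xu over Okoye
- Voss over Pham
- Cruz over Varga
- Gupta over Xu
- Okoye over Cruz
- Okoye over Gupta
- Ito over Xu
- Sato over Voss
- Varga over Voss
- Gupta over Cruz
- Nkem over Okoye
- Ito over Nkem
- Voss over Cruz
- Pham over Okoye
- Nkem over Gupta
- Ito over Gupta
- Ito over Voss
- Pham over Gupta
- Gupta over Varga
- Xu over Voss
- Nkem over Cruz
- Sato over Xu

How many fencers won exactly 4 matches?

2

Win totals: Okoye 5, Nkem 7, Xu 5, Varga 3, Sato 3, Ito 6, Voss 3, Gupta 5, Cruz 4, Pham 4.
Exactly 4: Cruz, Pham — 2 fencers.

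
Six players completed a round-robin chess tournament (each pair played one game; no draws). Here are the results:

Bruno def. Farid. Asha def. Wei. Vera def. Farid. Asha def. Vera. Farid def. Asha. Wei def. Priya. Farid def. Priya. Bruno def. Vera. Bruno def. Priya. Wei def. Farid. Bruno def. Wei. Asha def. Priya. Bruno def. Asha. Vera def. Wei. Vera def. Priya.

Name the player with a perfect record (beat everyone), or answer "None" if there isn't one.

Bruno

Bruno has 5 wins out of 5 opponents — a perfect record.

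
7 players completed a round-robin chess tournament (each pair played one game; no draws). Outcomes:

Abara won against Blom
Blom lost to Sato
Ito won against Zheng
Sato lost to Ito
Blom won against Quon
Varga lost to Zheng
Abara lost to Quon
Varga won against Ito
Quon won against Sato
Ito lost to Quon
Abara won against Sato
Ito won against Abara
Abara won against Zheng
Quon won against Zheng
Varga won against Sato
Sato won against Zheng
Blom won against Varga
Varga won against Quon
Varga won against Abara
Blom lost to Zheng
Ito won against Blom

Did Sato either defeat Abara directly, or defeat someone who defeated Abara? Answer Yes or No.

Sato did not beat Abara directly.
Sato beat Zheng, Blom, but each of them lost to Abara. No two-step path.

No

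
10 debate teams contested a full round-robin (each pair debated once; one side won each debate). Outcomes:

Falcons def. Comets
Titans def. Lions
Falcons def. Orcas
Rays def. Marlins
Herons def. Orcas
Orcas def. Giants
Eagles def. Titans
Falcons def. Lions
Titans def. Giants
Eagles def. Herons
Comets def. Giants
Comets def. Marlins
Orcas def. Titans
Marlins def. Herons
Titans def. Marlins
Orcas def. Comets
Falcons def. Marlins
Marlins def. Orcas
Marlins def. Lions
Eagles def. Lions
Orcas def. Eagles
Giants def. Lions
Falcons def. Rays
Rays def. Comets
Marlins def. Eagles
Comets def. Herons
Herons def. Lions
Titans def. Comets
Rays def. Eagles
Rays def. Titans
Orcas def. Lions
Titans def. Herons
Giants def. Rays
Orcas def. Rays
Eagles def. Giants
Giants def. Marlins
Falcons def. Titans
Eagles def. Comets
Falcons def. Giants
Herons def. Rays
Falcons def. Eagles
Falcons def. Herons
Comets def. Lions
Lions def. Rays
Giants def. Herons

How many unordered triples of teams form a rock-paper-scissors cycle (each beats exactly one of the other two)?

Win totals: Giants 4, Eagles 5, Comets 4, Falcons 9, Marlins 4, Herons 3, Orcas 6, Rays 4, Lions 1, Titans 5.
A team with w wins dominates both others in C(w,2) triples; summing gives 6 + 10 + 6 + 36 + 6 + 3 + 15 + 6 + 0 + 10 = 98 transitive triples.
Total triples C(10,3) = 120, so cyclic triples = 120 − 98 = 22.

22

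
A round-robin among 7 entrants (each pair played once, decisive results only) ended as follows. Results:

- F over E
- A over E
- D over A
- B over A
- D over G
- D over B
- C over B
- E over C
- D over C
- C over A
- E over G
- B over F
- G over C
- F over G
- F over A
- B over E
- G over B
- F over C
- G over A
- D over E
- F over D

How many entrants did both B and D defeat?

2

B beat: A, E, F.
D beat: A, B, C, E, G.
Both beat: A, E — 2.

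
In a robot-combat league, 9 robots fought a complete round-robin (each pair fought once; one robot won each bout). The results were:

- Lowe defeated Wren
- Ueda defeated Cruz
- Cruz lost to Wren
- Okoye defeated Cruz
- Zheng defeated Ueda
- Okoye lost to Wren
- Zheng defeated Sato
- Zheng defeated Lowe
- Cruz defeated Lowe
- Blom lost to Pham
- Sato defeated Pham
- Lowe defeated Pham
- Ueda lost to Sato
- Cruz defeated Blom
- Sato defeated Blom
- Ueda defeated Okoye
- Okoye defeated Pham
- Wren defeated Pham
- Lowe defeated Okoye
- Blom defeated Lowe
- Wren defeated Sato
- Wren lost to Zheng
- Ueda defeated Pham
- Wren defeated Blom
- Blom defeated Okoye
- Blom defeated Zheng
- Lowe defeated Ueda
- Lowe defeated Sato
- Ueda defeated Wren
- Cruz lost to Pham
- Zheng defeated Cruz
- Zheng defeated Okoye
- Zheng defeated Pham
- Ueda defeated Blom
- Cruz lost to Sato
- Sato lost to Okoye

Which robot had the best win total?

Win totals: Cruz 2, Ueda 5, Sato 4, Okoye 3, Wren 5, Lowe 5, Pham 2, Blom 3, Zheng 7.
Zheng leads with 7 wins (next highest: 5).

Zheng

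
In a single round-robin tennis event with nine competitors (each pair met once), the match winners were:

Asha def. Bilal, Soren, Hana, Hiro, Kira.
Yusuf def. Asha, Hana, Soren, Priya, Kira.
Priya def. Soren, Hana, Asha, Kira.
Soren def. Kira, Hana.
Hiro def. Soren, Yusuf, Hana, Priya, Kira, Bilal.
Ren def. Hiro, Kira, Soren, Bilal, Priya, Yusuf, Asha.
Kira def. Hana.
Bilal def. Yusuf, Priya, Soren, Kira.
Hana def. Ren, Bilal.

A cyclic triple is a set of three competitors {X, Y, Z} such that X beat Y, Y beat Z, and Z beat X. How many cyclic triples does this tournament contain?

14

Win totals: Bilal 4, Priya 4, Hiro 6, Kira 1, Asha 5, Yusuf 5, Hana 2, Soren 2, Ren 7.
A competitor with w wins dominates both others in C(w,2) triples; summing gives 6 + 6 + 15 + 0 + 10 + 10 + 1 + 1 + 21 = 70 transitive triples.
Total triples C(9,3) = 84, so cyclic triples = 84 − 70 = 14.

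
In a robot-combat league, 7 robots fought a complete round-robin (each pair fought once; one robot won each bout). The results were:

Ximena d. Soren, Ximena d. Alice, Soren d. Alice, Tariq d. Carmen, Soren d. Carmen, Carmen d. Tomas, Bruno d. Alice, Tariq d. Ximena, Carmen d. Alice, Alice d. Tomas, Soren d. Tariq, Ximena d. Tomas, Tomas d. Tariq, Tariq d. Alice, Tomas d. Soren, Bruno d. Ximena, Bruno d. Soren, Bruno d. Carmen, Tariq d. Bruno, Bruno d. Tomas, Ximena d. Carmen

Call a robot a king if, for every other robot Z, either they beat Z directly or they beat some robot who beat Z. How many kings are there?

4

Tariq reaches everyone (king).
Ximena cannot reach Bruno in two steps.
Carmen cannot reach Ximena, Bruno in two steps.
Soren reaches everyone (king).
Alice cannot reach Ximena, Carmen, Bruno in two steps.
Bruno reaches everyone (king).
Tomas reaches everyone (king).
Kings: Tariq, Soren, Bruno, Tomas — 4.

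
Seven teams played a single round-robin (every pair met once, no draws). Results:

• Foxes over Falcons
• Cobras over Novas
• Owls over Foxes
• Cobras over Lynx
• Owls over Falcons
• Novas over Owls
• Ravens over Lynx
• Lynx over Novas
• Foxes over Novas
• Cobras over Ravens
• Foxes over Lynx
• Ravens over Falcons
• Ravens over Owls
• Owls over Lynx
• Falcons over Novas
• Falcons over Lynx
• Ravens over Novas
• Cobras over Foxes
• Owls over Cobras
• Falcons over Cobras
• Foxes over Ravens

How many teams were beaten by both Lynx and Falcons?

1

Lynx beat: Novas.
Falcons beat: Cobras, Novas, Lynx.
Both beat: Novas — 1.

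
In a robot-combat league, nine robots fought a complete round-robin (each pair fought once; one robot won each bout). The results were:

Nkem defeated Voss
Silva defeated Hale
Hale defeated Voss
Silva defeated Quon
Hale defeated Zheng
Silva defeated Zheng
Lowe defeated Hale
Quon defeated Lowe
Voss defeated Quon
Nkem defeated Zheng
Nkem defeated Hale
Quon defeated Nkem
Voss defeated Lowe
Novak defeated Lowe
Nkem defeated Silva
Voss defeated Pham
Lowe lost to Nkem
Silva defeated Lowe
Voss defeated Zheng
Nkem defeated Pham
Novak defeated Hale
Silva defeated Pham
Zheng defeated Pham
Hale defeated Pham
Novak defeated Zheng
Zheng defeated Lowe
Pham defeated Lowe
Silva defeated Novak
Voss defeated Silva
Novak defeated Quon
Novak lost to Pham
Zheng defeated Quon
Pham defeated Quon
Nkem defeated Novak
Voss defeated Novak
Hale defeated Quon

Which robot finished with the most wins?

Win totals: Nkem 7, Lowe 1, Novak 4, Silva 6, Zheng 3, Pham 3, Hale 4, Voss 6, Quon 2.
Nkem leads with 7 wins (next highest: 6).

Nkem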